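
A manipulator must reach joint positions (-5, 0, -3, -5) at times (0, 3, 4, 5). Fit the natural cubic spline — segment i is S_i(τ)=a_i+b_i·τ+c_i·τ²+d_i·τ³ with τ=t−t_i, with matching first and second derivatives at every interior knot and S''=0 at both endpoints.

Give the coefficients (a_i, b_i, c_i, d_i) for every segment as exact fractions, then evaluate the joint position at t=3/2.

Δ: Δ0=5/3, Δ1=-3, Δ2=-2
row 1: diag=8, rhs=-28; c'=1/8, d'=-7/2
row 2: denom=4−1·1/8=31/8; d'=(6−1·-7/2)/(31/8)=76/31
back: M2=76/31
back: M1=-7/2−1/8·76/31=-118/31
M: M0=0, M1=-118/31, M2=76/31, M3=0
seg 0: a=-5, c=M0/2=0, d=(M1−M0)/(6·3)=-59/279, b=Δ0−h0·(2M0+M1)/6=332/93
seg 1: a=0, c=M1/2=-59/31, d=(M2−M1)/(6·1)=97/93, b=Δ1−h1·(2M1+M2)/6=-199/93
seg 2: a=-3, c=M2/2=38/31, d=(M3−M2)/(6·1)=-38/93, b=Δ2−h2·(2M2+M3)/6=-262/93
t_q=3/2 → seg 0, τ=3/2; S=-5+332/93·τ+0·τ²+-59/279·τ³=-89/248

  seg 0: a=-5 b=332/93 c=0 d=-59/279
  seg 1: a=0 b=-199/93 c=-59/31 d=97/93
  seg 2: a=-3 b=-262/93 c=38/31 d=-38/93
S(3/2) = -89/248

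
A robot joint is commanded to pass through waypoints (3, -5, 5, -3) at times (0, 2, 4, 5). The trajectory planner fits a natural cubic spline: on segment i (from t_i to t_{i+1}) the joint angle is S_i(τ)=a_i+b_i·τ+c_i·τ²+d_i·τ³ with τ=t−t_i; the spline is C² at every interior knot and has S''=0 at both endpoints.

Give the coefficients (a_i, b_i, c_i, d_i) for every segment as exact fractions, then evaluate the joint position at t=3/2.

  seg 0: a=3 b=-84/11 c=0 d=10/11
  seg 1: a=-5 b=36/11 c=60/11 d=-101/44
  seg 2: a=5 b=-27/11 c=-183/22 d=61/22
S(3/2) = -237/44

Δ: Δ0=-4, Δ1=5, Δ2=-8
row 1: diag=8, rhs=54; c'=1/4, d'=27/4
row 2: denom=6−2·1/4=11/2; d'=(-78−2·27/4)/(11/2)=-183/11
back: M2=-183/11
back: M1=27/4−1/4·-183/11=120/11
M: M0=0, M1=120/11, M2=-183/11, M3=0
seg 0: a=3, c=M0/2=0, d=(M1−M0)/(6·2)=10/11, b=Δ0−h0·(2M0+M1)/6=-84/11
seg 1: a=-5, c=M1/2=60/11, d=(M2−M1)/(6·2)=-101/44, b=Δ1−h1·(2M1+M2)/6=36/11
seg 2: a=5, c=M2/2=-183/22, d=(M3−M2)/(6·1)=61/22, b=Δ2−h2·(2M2+M3)/6=-27/11
t_q=3/2 → seg 0, τ=3/2; S=3+-84/11·τ+0·τ²+10/11·τ³=-237/44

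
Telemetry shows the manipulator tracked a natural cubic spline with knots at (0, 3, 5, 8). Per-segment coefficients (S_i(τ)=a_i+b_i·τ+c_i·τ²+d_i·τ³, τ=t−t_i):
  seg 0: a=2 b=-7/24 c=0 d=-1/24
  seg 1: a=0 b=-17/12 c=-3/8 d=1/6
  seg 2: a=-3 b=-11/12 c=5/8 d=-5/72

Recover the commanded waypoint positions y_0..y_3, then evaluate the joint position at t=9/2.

y_0 = S_0(0) = a_0 = 2
y_1 = S_1(0) = a_1 = 0
y_2 = S_2(0) = a_2 = -3
y_3 = S_2(3) = -2
t_q=9/2 is in segment 1 (τ=3/2); S_1(τ)=-77/32

y_0=2 y_1=0 y_2=-3 y_3=-2
S(9/2) = -77/32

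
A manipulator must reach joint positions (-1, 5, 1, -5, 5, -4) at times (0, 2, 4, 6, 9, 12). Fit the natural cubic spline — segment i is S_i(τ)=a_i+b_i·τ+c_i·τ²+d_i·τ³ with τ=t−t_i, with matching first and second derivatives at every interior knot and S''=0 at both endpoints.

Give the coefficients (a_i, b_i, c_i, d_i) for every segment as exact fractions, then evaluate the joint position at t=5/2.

  seg 0: a=-1 b=6506/1569 c=0 d=-1799/6276
  seg 1: a=5 b=1109/1569 c=-1799/1046 d=575/3138
  seg 2: a=1 b=-6235/1569 c=-649/1046 d=3475/6276
  seg 3: a=-5 b=296/1569 c=1413/523 d=-7783/14121
  seg 4: a=5 b=2381/1569 c=-3544/1569 d=3544/14121
S(5/2) = 41391/8368

Δ: Δ0=3, Δ1=-2, Δ2=-3, Δ3=10/3, Δ4=-3
row 1: diag=8, rhs=-30; c'=1/4, d'=-15/4
row 2: denom=8−2·1/4=15/2; d'=(-6−2·-15/4)/(15/2)=1/5
row 3: denom=10−2·4/15=142/15; d'=(38−2·1/5)/(142/15)=282/71
row 4: denom=12−3·45/142=1569/142; d'=(-38−3·282/71)/(1569/142)=-7088/1569
back: M4=-7088/1569
back: M3=282/71−45/142·-7088/1569=2826/523
back: M2=1/5−4/15·2826/523=-649/523
back: M1=-15/4−1/4·-649/523=-1799/523
M: M0=0, M1=-1799/523, M2=-649/523, M3=2826/523, M4=-7088/1569, M5=0
seg 0: a=-1, c=M0/2=0, d=(M1−M0)/(6·2)=-1799/6276, b=Δ0−h0·(2M0+M1)/6=6506/1569
seg 1: a=5, c=M1/2=-1799/1046, d=(M2−M1)/(6·2)=575/3138, b=Δ1−h1·(2M1+M2)/6=1109/1569
seg 2: a=1, c=M2/2=-649/1046, d=(M3−M2)/(6·2)=3475/6276, b=Δ2−h2·(2M2+M3)/6=-6235/1569
seg 3: a=-5, c=M3/2=1413/523, d=(M4−M3)/(6·3)=-7783/14121, b=Δ3−h3·(2M3+M4)/6=296/1569
seg 4: a=5, c=M4/2=-3544/1569, d=(M5−M4)/(6·3)=3544/14121, b=Δ4−h4·(2M4+M5)/6=2381/1569
t_q=5/2 → seg 1, τ=1/2; S=5+1109/1569·τ+-1799/1046·τ²+575/3138·τ³=41391/8368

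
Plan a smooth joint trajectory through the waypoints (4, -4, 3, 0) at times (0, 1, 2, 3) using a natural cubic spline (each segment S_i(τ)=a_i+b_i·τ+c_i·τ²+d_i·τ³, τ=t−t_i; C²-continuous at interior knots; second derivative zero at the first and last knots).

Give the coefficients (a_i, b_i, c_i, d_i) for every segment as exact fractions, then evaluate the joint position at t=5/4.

Δ: Δ0=-8, Δ1=7, Δ2=-3
row 1: diag=4, rhs=90; c'=1/4, d'=45/2
row 2: denom=4−1·1/4=15/4; d'=(-60−1·45/2)/(15/4)=-22
back: M2=-22
back: M1=45/2−1/4·-22=28
M: M0=0, M1=28, M2=-22, M3=0
seg 0: a=4, c=M0/2=0, d=(M1−M0)/(6·1)=14/3, b=Δ0−h0·(2M0+M1)/6=-38/3
seg 1: a=-4, c=M1/2=14, d=(M2−M1)/(6·1)=-25/3, b=Δ1−h1·(2M1+M2)/6=4/3
seg 2: a=3, c=M2/2=-11, d=(M3−M2)/(6·1)=11/3, b=Δ2−h2·(2M2+M3)/6=13/3
t_q=5/4 → seg 1, τ=1/4; S=-4+4/3·τ+14·τ²+-25/3·τ³=-187/64

  seg 0: a=4 b=-38/3 c=0 d=14/3
  seg 1: a=-4 b=4/3 c=14 d=-25/3
  seg 2: a=3 b=13/3 c=-11 d=11/3
S(5/4) = -187/64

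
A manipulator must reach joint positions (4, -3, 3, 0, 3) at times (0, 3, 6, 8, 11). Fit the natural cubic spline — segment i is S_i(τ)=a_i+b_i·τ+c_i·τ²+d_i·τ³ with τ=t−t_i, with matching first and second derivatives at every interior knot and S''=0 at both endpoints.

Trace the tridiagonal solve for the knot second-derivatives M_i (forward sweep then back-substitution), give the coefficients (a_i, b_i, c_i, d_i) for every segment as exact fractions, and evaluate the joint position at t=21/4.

  seg 0: a=4 b=-227/59 c=0 d=268/1593
  seg 1: a=-3 b=41/59 c=268/177 d=-191/531
  seg 2: a=3 b=4/59 c=-305/177 d=665/1416
  seg 3: a=0 b=-421/354 c=775/708 d=-775/6372
S(21/4) = 8049/3776

Δ: Δ0=-7/3, Δ1=2, Δ2=-3/2, Δ3=1
row 1: diag=12, rhs=26; c'=1/4, d'=13/6
row 2: denom=10−3·1/4=37/4; d'=(-21−3·13/6)/(37/4)=-110/37
row 3: denom=10−2·8/37=354/37; d'=(15−2·-110/37)/(354/37)=775/354
back: M3=775/354
back: M2=-110/37−8/37·775/354=-610/177
back: M1=13/6−1/4·-610/177=536/177
M: M0=0, M1=536/177, M2=-610/177, M3=775/354, M4=0
seg 0: a=4, c=M0/2=0, d=(M1−M0)/(6·3)=268/1593, b=Δ0−h0·(2M0+M1)/6=-227/59
seg 1: a=-3, c=M1/2=268/177, d=(M2−M1)/(6·3)=-191/531, b=Δ1−h1·(2M1+M2)/6=41/59
seg 2: a=3, c=M2/2=-305/177, d=(M3−M2)/(6·2)=665/1416, b=Δ2−h2·(2M2+M3)/6=4/59
seg 3: a=0, c=M3/2=775/708, d=(M4−M3)/(6·3)=-775/6372, b=Δ3−h3·(2M3+M4)/6=-421/354
t_q=21/4 → seg 1, τ=9/4; S=-3+41/59·τ+268/177·τ²+-191/531·τ³=8049/3776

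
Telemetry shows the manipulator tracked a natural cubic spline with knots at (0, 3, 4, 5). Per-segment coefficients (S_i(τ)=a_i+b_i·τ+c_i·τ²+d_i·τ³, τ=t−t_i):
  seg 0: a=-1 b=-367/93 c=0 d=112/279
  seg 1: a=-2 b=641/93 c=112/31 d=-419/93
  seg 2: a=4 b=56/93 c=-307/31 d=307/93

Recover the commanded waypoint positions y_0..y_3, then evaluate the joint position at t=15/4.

y_0 = S_0(0) = a_0 = -1
y_1 = S_1(0) = a_1 = -2
y_2 = S_2(0) = a_2 = 4
y_3 = S_2(1) = -2
t_q=15/4 is in segment 1 (τ=3/4); S_1(τ)=6549/1984

y_0=-1 y_1=-2 y_2=4 y_3=-2
S(15/4) = 6549/1984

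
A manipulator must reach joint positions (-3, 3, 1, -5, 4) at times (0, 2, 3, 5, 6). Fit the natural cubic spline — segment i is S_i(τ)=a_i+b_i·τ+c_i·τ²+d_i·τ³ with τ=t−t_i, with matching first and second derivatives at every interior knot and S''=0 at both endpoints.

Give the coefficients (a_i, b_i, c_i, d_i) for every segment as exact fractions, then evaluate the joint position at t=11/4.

  seg 0: a=-3 b=409/93 c=0 d=-65/186
  seg 1: a=3 b=19/93 c=-65/31 d=-10/93
  seg 2: a=1 b=-401/93 c=-75/31 d=143/93
  seg 3: a=-5 b=415/93 c=211/31 d=-211/93
S(11/4) = 1913/992

Δ: Δ0=3, Δ1=-2, Δ2=-3, Δ3=9
row 1: diag=6, rhs=-30; c'=1/6, d'=-5
row 2: denom=6−1·1/6=35/6; d'=(-6−1·-5)/(35/6)=-6/35
row 3: denom=6−2·12/35=186/35; d'=(72−2·-6/35)/(186/35)=422/31
back: M3=422/31
back: M2=-6/35−12/35·422/31=-150/31
back: M1=-5−1/6·-150/31=-130/31
M: M0=0, M1=-130/31, M2=-150/31, M3=422/31, M4=0
seg 0: a=-3, c=M0/2=0, d=(M1−M0)/(6·2)=-65/186, b=Δ0−h0·(2M0+M1)/6=409/93
seg 1: a=3, c=M1/2=-65/31, d=(M2−M1)/(6·1)=-10/93, b=Δ1−h1·(2M1+M2)/6=19/93
seg 2: a=1, c=M2/2=-75/31, d=(M3−M2)/(6·2)=143/93, b=Δ2−h2·(2M2+M3)/6=-401/93
seg 3: a=-5, c=M3/2=211/31, d=(M4−M3)/(6·1)=-211/93, b=Δ3−h3·(2M3+M4)/6=415/93
t_q=11/4 → seg 1, τ=3/4; S=3+19/93·τ+-65/31·τ²+-10/93·τ³=1913/992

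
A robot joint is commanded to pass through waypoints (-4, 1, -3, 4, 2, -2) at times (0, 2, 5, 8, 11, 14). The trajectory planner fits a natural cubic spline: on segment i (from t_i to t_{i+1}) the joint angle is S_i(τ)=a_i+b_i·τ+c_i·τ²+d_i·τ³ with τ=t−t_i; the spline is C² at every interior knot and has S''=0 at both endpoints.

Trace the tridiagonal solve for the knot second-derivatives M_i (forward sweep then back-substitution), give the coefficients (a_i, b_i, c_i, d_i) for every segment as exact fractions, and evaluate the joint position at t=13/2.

  seg 0: a=-4 b=3699/1030 c=0 d=-281/1030
  seg 1: a=1 b=327/1030 c=-843/515 d=10073/27810
  seg 2: a=-3 b=142/515 c=1003/618 d=-8687/27810
  seg 3: a=4 b=1627/1030 c=-612/515 d=815/5562
  seg 4: a=2 b=-821/515 c=403/3090 d=-403/27810
S(13/2) = 91/8240

Δ: Δ0=5/2, Δ1=-4/3, Δ2=7/3, Δ3=-2/3, Δ4=-4/3
row 1: diag=10, rhs=-23; c'=3/10, d'=-23/10
row 2: denom=12−3·3/10=111/10; d'=(22−3·-23/10)/(111/10)=289/111
row 3: denom=12−3·10/37=414/37; d'=(-18−3·289/111)/(414/37)=-955/414
row 4: denom=12−3·37/138=515/46; d'=(-4−3·-955/414)/(515/46)=403/1545
back: M4=403/1545
back: M3=-955/414−37/138·403/1545=-1224/515
back: M2=289/111−10/37·-1224/515=1003/309
back: M1=-23/10−3/10·1003/309=-1686/515
M: M0=0, M1=-1686/515, M2=1003/309, M3=-1224/515, M4=403/1545, M5=0
seg 0: a=-4, c=M0/2=0, d=(M1−M0)/(6·2)=-281/1030, b=Δ0−h0·(2M0+M1)/6=3699/1030
seg 1: a=1, c=M1/2=-843/515, d=(M2−M1)/(6·3)=10073/27810, b=Δ1−h1·(2M1+M2)/6=327/1030
seg 2: a=-3, c=M2/2=1003/618, d=(M3−M2)/(6·3)=-8687/27810, b=Δ2−h2·(2M2+M3)/6=142/515
seg 3: a=4, c=M3/2=-612/515, d=(M4−M3)/(6·3)=815/5562, b=Δ3−h3·(2M3+M4)/6=1627/1030
seg 4: a=2, c=M4/2=403/3090, d=(M5−M4)/(6·3)=-403/27810, b=Δ4−h4·(2M4+M5)/6=-821/515
t_q=13/2 → seg 2, τ=3/2; S=-3+142/515·τ+1003/618·τ²+-8687/27810·τ³=91/8240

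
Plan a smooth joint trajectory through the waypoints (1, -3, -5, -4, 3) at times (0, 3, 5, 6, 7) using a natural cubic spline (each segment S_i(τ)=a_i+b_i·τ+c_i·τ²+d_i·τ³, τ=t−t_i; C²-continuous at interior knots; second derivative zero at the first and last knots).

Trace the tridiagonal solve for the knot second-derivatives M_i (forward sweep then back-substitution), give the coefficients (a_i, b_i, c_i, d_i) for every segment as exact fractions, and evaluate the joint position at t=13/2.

  seg 0: a=1 b=-889/642 c=0 d=11/1926
  seg 1: a=-3 b=-395/321 c=11/214 d=41/1284
  seg 2: a=-5 b=-206/321 c=26/107 d=449/321
  seg 3: a=-4 b=1297/321 c=475/107 d=-475/321
S(13/2) = -903/856

Δ: Δ0=-4/3, Δ1=-1, Δ2=1, Δ3=7
row 1: diag=10, rhs=2; c'=1/5, d'=1/5
row 2: denom=6−2·1/5=28/5; d'=(12−2·1/5)/(28/5)=29/14
row 3: denom=4−1·5/28=107/28; d'=(36−1·29/14)/(107/28)=950/107
back: M3=950/107
back: M2=29/14−5/28·950/107=52/107
back: M1=1/5−1/5·52/107=11/107
M: M0=0, M1=11/107, M2=52/107, M3=950/107, M4=0
seg 0: a=1, c=M0/2=0, d=(M1−M0)/(6·3)=11/1926, b=Δ0−h0·(2M0+M1)/6=-889/642
seg 1: a=-3, c=M1/2=11/214, d=(M2−M1)/(6·2)=41/1284, b=Δ1−h1·(2M1+M2)/6=-395/321
seg 2: a=-5, c=M2/2=26/107, d=(M3−M2)/(6·1)=449/321, b=Δ2−h2·(2M2+M3)/6=-206/321
seg 3: a=-4, c=M3/2=475/107, d=(M4−M3)/(6·1)=-475/321, b=Δ3−h3·(2M3+M4)/6=1297/321
t_q=13/2 → seg 3, τ=1/2; S=-4+1297/321·τ+475/107·τ²+-475/321·τ³=-903/856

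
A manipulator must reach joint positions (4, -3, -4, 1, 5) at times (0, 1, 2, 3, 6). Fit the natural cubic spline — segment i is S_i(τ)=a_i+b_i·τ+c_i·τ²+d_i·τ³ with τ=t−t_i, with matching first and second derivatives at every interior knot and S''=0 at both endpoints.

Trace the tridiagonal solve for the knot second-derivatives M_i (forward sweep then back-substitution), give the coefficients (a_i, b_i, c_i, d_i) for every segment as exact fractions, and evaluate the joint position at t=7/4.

Δ: Δ0=-7, Δ1=-1, Δ2=5, Δ3=4/3
row 1: diag=4, rhs=36; c'=1/4, d'=9
row 2: denom=4−1·1/4=15/4; d'=(36−1·9)/(15/4)=36/5
row 3: denom=8−1·4/15=116/15; d'=(-22−1·36/5)/(116/15)=-219/58
back: M3=-219/58
back: M2=36/5−4/15·-219/58=238/29
back: M1=9−1/4·238/29=403/58
M: M0=0, M1=403/58, M2=238/29, M3=-219/58, M4=0
seg 0: a=4, c=M0/2=0, d=(M1−M0)/(6·1)=403/348, b=Δ0−h0·(2M0+M1)/6=-2839/348
seg 1: a=-3, c=M1/2=403/116, d=(M2−M1)/(6·1)=73/348, b=Δ1−h1·(2M1+M2)/6=-815/174
seg 2: a=-4, c=M2/2=119/29, d=(M3−M2)/(6·1)=-695/348, b=Δ2−h2·(2M2+M3)/6=1007/348
seg 3: a=1, c=M3/2=-219/116, d=(M4−M3)/(6·3)=73/348, b=Δ3−h3·(2M3+M4)/6=889/174
t_q=7/4 → seg 1, τ=3/4; S=-3+-815/174·τ+403/116·τ²+73/348·τ³=-33187/7424

  seg 0: a=4 b=-2839/348 c=0 d=403/348
  seg 1: a=-3 b=-815/174 c=403/116 d=73/348
  seg 2: a=-4 b=1007/348 c=119/29 d=-695/348
  seg 3: a=1 b=889/174 c=-219/116 d=73/348
S(7/4) = -33187/7424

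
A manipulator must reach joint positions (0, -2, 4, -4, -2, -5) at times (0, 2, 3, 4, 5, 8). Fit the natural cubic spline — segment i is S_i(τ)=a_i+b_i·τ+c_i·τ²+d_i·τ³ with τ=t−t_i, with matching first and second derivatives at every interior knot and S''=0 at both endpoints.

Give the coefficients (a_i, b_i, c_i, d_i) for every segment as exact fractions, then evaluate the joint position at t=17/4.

Δ: Δ0=-1, Δ1=6, Δ2=-8, Δ3=2, Δ4=-1
row 1: diag=6, rhs=42; c'=1/6, d'=7
row 2: denom=4−1·1/6=23/6; d'=(-84−1·7)/(23/6)=-546/23
row 3: denom=4−1·6/23=86/23; d'=(60−1·-546/23)/(86/23)=963/43
row 4: denom=8−1·23/86=665/86; d'=(-18−1·963/43)/(665/86)=-3474/665
back: M4=-3474/665
back: M3=963/43−23/86·-3474/665=15822/665
back: M2=-546/23−6/23·15822/665=-19914/665
back: M1=7−1/6·-19914/665=7974/665
M: M0=0, M1=7974/665, M2=-19914/665, M3=15822/665, M4=-3474/665, M5=0
seg 0: a=0, c=M0/2=0, d=(M1−M0)/(6·2)=1329/1330, b=Δ0−h0·(2M0+M1)/6=-3323/665
seg 1: a=-2, c=M1/2=3987/665, d=(M2−M1)/(6·1)=-664/95, b=Δ1−h1·(2M1+M2)/6=4651/665
seg 2: a=4, c=M2/2=-9957/665, d=(M3−M2)/(6·1)=5956/665, b=Δ2−h2·(2M2+M3)/6=-1319/665
seg 3: a=-4, c=M3/2=7911/665, d=(M4−M3)/(6·1)=-3216/665, b=Δ3−h3·(2M3+M4)/6=-673/133
seg 4: a=-2, c=M4/2=-1737/665, d=(M5−M4)/(6·3)=193/665, b=Δ4−h4·(2M4+M5)/6=2809/665
t_q=17/4 → seg 3, τ=1/4; S=-4+-673/133·τ+7911/665·τ²+-3216/665·τ³=-48913/10640

  seg 0: a=0 b=-3323/665 c=0 d=1329/1330
  seg 1: a=-2 b=4651/665 c=3987/665 d=-664/95
  seg 2: a=4 b=-1319/665 c=-9957/665 d=5956/665
  seg 3: a=-4 b=-673/133 c=7911/665 d=-3216/665
  seg 4: a=-2 b=2809/665 c=-1737/665 d=193/665
S(17/4) = -48913/10640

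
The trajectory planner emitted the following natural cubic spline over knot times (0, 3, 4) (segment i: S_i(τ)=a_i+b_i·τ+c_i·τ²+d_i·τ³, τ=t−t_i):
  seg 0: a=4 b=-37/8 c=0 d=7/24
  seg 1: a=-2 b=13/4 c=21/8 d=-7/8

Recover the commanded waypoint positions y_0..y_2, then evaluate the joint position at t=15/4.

y_0=4 y_1=-2 y_2=3
S(15/4) = 791/512

y_0 = S_0(0) = a_0 = 4
y_1 = S_1(0) = a_1 = -2
y_2 = S_1(1) = 3
t_q=15/4 is in segment 1 (τ=3/4); S_1(τ)=791/512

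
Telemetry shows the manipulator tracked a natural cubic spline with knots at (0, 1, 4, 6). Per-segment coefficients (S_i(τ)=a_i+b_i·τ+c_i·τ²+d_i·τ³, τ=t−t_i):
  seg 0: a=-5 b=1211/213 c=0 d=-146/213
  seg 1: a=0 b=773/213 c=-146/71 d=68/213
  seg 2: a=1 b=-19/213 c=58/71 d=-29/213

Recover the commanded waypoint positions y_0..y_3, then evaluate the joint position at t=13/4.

y_0=-5 y_1=0 y_2=1 y_3=3
S(13/4) = 1581/1136

y_0 = S_0(0) = a_0 = -5
y_1 = S_1(0) = a_1 = 0
y_2 = S_2(0) = a_2 = 1
y_3 = S_2(2) = 3
t_q=13/4 is in segment 1 (τ=9/4); S_1(τ)=1581/1136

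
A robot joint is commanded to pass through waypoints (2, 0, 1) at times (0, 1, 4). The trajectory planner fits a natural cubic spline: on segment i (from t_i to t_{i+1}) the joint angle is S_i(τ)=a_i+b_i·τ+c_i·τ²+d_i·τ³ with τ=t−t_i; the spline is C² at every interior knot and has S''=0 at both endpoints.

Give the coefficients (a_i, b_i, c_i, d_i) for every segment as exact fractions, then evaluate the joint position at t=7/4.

Δ: Δ0=-2, Δ1=1/3
row 1: diag=8, rhs=14; c'=3/8, d'=7/4
back: M1=7/4
M: M0=0, M1=7/4, M2=0
seg 0: a=2, c=M0/2=0, d=(M1−M0)/(6·1)=7/24, b=Δ0−h0·(2M0+M1)/6=-55/24
seg 1: a=0, c=M1/2=7/8, d=(M2−M1)/(6·3)=-7/72, b=Δ1−h1·(2M1+M2)/6=-17/12
t_q=7/4 → seg 1, τ=3/4; S=0+-17/12·τ+7/8·τ²+-7/72·τ³=-313/512

  seg 0: a=2 b=-55/24 c=0 d=7/24
  seg 1: a=0 b=-17/12 c=7/8 d=-7/72
S(7/4) = -313/512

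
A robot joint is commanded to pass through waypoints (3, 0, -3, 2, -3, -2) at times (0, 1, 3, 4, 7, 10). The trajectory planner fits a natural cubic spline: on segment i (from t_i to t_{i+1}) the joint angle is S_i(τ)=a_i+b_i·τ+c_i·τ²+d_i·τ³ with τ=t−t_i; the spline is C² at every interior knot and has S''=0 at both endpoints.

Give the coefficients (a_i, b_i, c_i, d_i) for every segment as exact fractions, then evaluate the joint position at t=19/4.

Δ: Δ0=-3, Δ1=-3/2, Δ2=5, Δ3=-5/3, Δ4=1/3
row 1: diag=6, rhs=9; c'=1/3, d'=3/2
row 2: denom=6−2·1/3=16/3; d'=(39−2·3/2)/(16/3)=27/4
row 3: denom=8−1·3/16=125/16; d'=(-40−1·27/4)/(125/16)=-748/125
row 4: denom=12−3·48/125=1356/125; d'=(12−3·-748/125)/(1356/125)=312/113
back: M4=312/113
back: M3=-748/125−48/125·312/113=-796/113
back: M2=27/4−3/16·-796/113=912/113
back: M1=3/2−1/3·912/113=-269/226
M: M0=0, M1=-269/226, M2=912/113, M3=-796/113, M4=312/113, M5=0
seg 0: a=3, c=M0/2=0, d=(M1−M0)/(6·1)=-269/1356, b=Δ0−h0·(2M0+M1)/6=-3799/1356
seg 1: a=0, c=M1/2=-269/452, d=(M2−M1)/(6·2)=2093/2712, b=Δ1−h1·(2M1+M2)/6=-2303/678
seg 2: a=-3, c=M2/2=456/113, d=(M3−M2)/(6·1)=-854/339, b=Δ2−h2·(2M2+M3)/6=1181/339
seg 3: a=2, c=M3/2=-398/113, d=(M4−M3)/(6·3)=554/1017, b=Δ3−h3·(2M3+M4)/6=1355/339
seg 4: a=-3, c=M4/2=156/113, d=(M5−M4)/(6·3)=-52/339, b=Δ4−h4·(2M4+M5)/6=-823/339
t_q=19/4 → seg 3, τ=3/4; S=2+1355/339·τ+-398/113·τ²+554/1017·τ³=11739/3616

  seg 0: a=3 b=-3799/1356 c=0 d=-269/1356
  seg 1: a=0 b=-2303/678 c=-269/452 d=2093/2712
  seg 2: a=-3 b=1181/339 c=456/113 d=-854/339
  seg 3: a=2 b=1355/339 c=-398/113 d=554/1017
  seg 4: a=-3 b=-823/339 c=156/113 d=-52/339
S(19/4) = 11739/3616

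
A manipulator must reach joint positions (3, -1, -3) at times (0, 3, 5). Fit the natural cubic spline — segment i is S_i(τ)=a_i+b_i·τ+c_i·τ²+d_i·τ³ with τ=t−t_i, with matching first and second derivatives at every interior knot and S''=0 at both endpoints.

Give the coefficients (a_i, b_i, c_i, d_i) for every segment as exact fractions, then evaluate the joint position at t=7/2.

Δ: Δ0=-4/3, Δ1=-1
row 1: diag=10, rhs=2; c'=1/5, d'=1/5
back: M1=1/5
M: M0=0, M1=1/5, M2=0
seg 0: a=3, c=M0/2=0, d=(M1−M0)/(6·3)=1/90, b=Δ0−h0·(2M0+M1)/6=-43/30
seg 1: a=-1, c=M1/2=1/10, d=(M2−M1)/(6·2)=-1/60, b=Δ1−h1·(2M1+M2)/6=-17/15
t_q=7/2 → seg 1, τ=1/2; S=-1+-17/15·τ+1/10·τ²+-1/60·τ³=-247/160

  seg 0: a=3 b=-43/30 c=0 d=1/90
  seg 1: a=-1 b=-17/15 c=1/10 d=-1/60
S(7/2) = -247/160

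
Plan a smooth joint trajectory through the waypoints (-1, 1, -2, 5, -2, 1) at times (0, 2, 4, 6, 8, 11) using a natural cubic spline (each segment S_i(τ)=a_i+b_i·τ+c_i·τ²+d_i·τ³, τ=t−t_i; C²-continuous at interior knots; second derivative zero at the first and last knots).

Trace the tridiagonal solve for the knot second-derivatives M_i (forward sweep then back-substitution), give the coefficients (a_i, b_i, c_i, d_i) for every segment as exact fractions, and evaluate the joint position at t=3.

  seg 0: a=-1 b=577/265 c=0 d=-78/265
  seg 1: a=1 b=-359/265 c=-468/265 d=359/424
  seg 2: a=-2 b=923/530 c=3513/1060 d=-2581/2120
  seg 3: a=5 b=103/265 c=-423/106 d=2169/2120
  seg 4: a=-2 b=-1747/530 c=2277/1060 d=-253/1060
S(3) = -2701/2120

Δ: Δ0=1, Δ1=-3/2, Δ2=7/2, Δ3=-7/2, Δ4=1
row 1: diag=8, rhs=-15; c'=1/4, d'=-15/8
row 2: denom=8−2·1/4=15/2; d'=(30−2·-15/8)/(15/2)=9/2
row 3: denom=8−2·4/15=112/15; d'=(-42−2·9/2)/(112/15)=-765/112
row 4: denom=10−2·15/56=265/28; d'=(27−2·-765/112)/(265/28)=2277/530
back: M4=2277/530
back: M3=-765/112−15/56·2277/530=-423/53
back: M2=9/2−4/15·-423/53=3513/530
back: M1=-15/8−1/4·3513/530=-936/265
M: M0=0, M1=-936/265, M2=3513/530, M3=-423/53, M4=2277/530, M5=0
seg 0: a=-1, c=M0/2=0, d=(M1−M0)/(6·2)=-78/265, b=Δ0−h0·(2M0+M1)/6=577/265
seg 1: a=1, c=M1/2=-468/265, d=(M2−M1)/(6·2)=359/424, b=Δ1−h1·(2M1+M2)/6=-359/265
seg 2: a=-2, c=M2/2=3513/1060, d=(M3−M2)/(6·2)=-2581/2120, b=Δ2−h2·(2M2+M3)/6=923/530
seg 3: a=5, c=M3/2=-423/106, d=(M4−M3)/(6·2)=2169/2120, b=Δ3−h3·(2M3+M4)/6=103/265
seg 4: a=-2, c=M4/2=2277/1060, d=(M5−M4)/(6·3)=-253/1060, b=Δ4−h4·(2M4+M5)/6=-1747/530
t_q=3 → seg 1, τ=1; S=1+-359/265·τ+-468/265·τ²+359/424·τ³=-2701/2120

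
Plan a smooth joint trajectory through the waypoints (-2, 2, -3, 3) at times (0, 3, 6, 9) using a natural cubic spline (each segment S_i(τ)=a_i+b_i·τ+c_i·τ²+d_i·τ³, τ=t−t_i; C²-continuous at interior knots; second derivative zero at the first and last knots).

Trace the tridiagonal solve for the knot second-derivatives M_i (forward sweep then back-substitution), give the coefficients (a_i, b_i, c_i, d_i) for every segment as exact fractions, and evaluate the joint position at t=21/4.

Δ: Δ0=4/3, Δ1=-5/3, Δ2=2
row 1: diag=12, rhs=-18; c'=1/4, d'=-3/2
row 2: denom=12−3·1/4=45/4; d'=(22−3·-3/2)/(45/4)=106/45
back: M2=106/45
back: M1=-3/2−1/4·106/45=-94/45
M: M0=0, M1=-94/45, M2=106/45, M3=0
seg 0: a=-2, c=M0/2=0, d=(M1−M0)/(6·3)=-47/405, b=Δ0−h0·(2M0+M1)/6=107/45
seg 1: a=2, c=M1/2=-47/45, d=(M2−M1)/(6·3)=20/81, b=Δ1−h1·(2M1+M2)/6=-34/45
seg 2: a=-3, c=M2/2=53/45, d=(M3−M2)/(6·3)=-53/405, b=Δ2−h2·(2M2+M3)/6=-16/45
t_q=21/4 → seg 1, τ=9/4; S=2+-34/45·τ+-47/45·τ²+20/81·τ³=-87/40

  seg 0: a=-2 b=107/45 c=0 d=-47/405
  seg 1: a=2 b=-34/45 c=-47/45 d=20/81
  seg 2: a=-3 b=-16/45 c=53/45 d=-53/405
S(21/4) = -87/40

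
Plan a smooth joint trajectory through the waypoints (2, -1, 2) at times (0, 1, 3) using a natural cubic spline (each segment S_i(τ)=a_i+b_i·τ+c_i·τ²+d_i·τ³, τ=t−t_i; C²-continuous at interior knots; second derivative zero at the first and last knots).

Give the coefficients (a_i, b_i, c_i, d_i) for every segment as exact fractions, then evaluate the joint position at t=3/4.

Δ: Δ0=-3, Δ1=3/2
row 1: diag=6, rhs=27; c'=1/3, d'=9/2
back: M1=9/2
M: M0=0, M1=9/2, M2=0
seg 0: a=2, c=M0/2=0, d=(M1−M0)/(6·1)=3/4, b=Δ0−h0·(2M0+M1)/6=-15/4
seg 1: a=-1, c=M1/2=9/4, d=(M2−M1)/(6·2)=-3/8, b=Δ1−h1·(2M1+M2)/6=-3/2
t_q=3/4 → seg 0, τ=3/4; S=2+-15/4·τ+0·τ²+3/4·τ³=-127/256

  seg 0: a=2 b=-15/4 c=0 d=3/4
  seg 1: a=-1 b=-3/2 c=9/4 d=-3/8
S(3/4) = -127/256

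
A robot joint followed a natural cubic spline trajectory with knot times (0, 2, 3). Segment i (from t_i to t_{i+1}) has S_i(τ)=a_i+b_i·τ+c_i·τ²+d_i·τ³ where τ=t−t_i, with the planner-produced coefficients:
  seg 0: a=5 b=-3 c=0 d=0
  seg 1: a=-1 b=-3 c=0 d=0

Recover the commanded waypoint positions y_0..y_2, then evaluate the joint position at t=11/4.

y_0 = S_0(0) = a_0 = 5
y_1 = S_1(0) = a_1 = -1
y_2 = S_1(1) = -4
t_q=11/4 is in segment 1 (τ=3/4); S_1(τ)=-13/4

y_0=5 y_1=-1 y_2=-4
S(11/4) = -13/4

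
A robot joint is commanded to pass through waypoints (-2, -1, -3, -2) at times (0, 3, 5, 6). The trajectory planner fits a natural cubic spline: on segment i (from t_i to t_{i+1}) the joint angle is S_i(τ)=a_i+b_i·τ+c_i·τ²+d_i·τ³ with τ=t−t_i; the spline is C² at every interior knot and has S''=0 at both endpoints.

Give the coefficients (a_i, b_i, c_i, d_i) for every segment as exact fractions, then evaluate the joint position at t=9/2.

Δ: Δ0=1/3, Δ1=-1, Δ2=1
row 1: diag=10, rhs=-8; c'=1/5, d'=-4/5
row 2: denom=6−2·1/5=28/5; d'=(12−2·-4/5)/(28/5)=17/7
back: M2=17/7
back: M1=-4/5−1/5·17/7=-9/7
M: M0=0, M1=-9/7, M2=17/7, M3=0
seg 0: a=-2, c=M0/2=0, d=(M1−M0)/(6·3)=-1/14, b=Δ0−h0·(2M0+M1)/6=41/42
seg 1: a=-1, c=M1/2=-9/14, d=(M2−M1)/(6·2)=13/42, b=Δ1−h1·(2M1+M2)/6=-20/21
seg 2: a=-3, c=M2/2=17/14, d=(M3−M2)/(6·1)=-17/42, b=Δ2−h2·(2M2+M3)/6=4/21
t_q=9/2 → seg 1, τ=3/2; S=-1+-20/21·τ+-9/14·τ²+13/42·τ³=-317/112

  seg 0: a=-2 b=41/42 c=0 d=-1/14
  seg 1: a=-1 b=-20/21 c=-9/14 d=13/42
  seg 2: a=-3 b=4/21 c=17/14 d=-17/42
S(9/2) = -317/112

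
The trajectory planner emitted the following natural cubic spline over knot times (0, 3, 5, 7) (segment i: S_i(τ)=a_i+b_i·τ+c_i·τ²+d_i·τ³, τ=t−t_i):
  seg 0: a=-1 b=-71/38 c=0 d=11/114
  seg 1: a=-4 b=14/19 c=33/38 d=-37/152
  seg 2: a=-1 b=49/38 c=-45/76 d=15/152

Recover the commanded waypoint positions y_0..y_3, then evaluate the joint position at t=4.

y_0=-1 y_1=-4 y_2=-1 y_3=0
S(4) = -401/152

y_0 = S_0(0) = a_0 = -1
y_1 = S_1(0) = a_1 = -4
y_2 = S_2(0) = a_2 = -1
y_3 = S_2(2) = 0
t_q=4 is in segment 1 (τ=1); S_1(τ)=-401/152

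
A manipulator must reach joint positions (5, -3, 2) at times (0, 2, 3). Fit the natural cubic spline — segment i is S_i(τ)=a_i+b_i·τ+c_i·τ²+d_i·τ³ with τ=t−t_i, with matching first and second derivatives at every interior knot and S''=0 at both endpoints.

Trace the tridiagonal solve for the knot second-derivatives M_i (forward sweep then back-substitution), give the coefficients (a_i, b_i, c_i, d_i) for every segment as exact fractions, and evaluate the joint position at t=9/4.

  seg 0: a=5 b=-7 c=0 d=3/4
  seg 1: a=-3 b=2 c=9/2 d=-3/2
S(9/4) = -287/128

Δ: Δ0=-4, Δ1=5
row 1: diag=6, rhs=54; c'=1/6, d'=9
back: M1=9
M: M0=0, M1=9, M2=0
seg 0: a=5, c=M0/2=0, d=(M1−M0)/(6·2)=3/4, b=Δ0−h0·(2M0+M1)/6=-7
seg 1: a=-3, c=M1/2=9/2, d=(M2−M1)/(6·1)=-3/2, b=Δ1−h1·(2M1+M2)/6=2
t_q=9/4 → seg 1, τ=1/4; S=-3+2·τ+9/2·τ²+-3/2·τ³=-287/128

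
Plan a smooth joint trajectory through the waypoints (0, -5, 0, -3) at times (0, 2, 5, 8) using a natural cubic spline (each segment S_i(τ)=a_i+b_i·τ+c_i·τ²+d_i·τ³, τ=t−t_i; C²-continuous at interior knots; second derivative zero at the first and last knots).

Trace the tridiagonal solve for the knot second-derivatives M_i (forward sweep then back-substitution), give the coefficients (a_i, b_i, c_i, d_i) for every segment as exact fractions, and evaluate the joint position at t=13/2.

Δ: Δ0=-5/2, Δ1=5/3, Δ2=-1
row 1: diag=10, rhs=25; c'=3/10, d'=5/2
row 2: denom=12−3·3/10=111/10; d'=(-16−3·5/2)/(111/10)=-235/111
back: M2=-235/111
back: M1=5/2−3/10·-235/111=116/37
M: M0=0, M1=116/37, M2=-235/111, M3=0
seg 0: a=0, c=M0/2=0, d=(M1−M0)/(6·2)=29/111, b=Δ0−h0·(2M0+M1)/6=-787/222
seg 1: a=-5, c=M1/2=58/37, d=(M2−M1)/(6·3)=-583/1998, b=Δ1−h1·(2M1+M2)/6=-91/222
seg 2: a=0, c=M2/2=-235/222, d=(M3−M2)/(6·3)=235/1998, b=Δ2−h2·(2M2+M3)/6=124/111
t_q=13/2 → seg 2, τ=3/2; S=0+124/111·τ+-235/222·τ²+235/1998·τ³=-183/592

  seg 0: a=0 b=-787/222 c=0 d=29/111
  seg 1: a=-5 b=-91/222 c=58/37 d=-583/1998
  seg 2: a=0 b=124/111 c=-235/222 d=235/1998
S(13/2) = -183/592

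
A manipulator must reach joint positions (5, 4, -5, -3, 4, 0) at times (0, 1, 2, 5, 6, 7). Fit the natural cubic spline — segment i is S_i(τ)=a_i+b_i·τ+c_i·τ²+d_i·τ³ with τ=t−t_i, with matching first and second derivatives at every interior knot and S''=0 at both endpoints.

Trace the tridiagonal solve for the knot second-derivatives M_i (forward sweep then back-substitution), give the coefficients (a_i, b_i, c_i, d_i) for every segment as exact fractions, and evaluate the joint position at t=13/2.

  seg 0: a=5 b=3209/2451 c=0 d=-5660/2451
  seg 1: a=4 b=-13771/2451 c=-5660/817 d=8692/2451
  seg 2: a=-5 b=-21655/2451 c=3032/817 d=-31/171
  seg 3: a=-3 b=20924/2451 c=1699/817 d=-8864/2451
  seg 4: a=4 b=4526/2451 c=-7165/817 d=7165/2451
S(13/2) = 20237/6536

Δ: Δ0=-1, Δ1=-9, Δ2=2/3, Δ3=7, Δ4=-4
row 1: diag=4, rhs=-48; c'=1/4, d'=-12
row 2: denom=8−1·1/4=31/4; d'=(58−1·-12)/(31/4)=280/31
row 3: denom=8−3·12/31=212/31; d'=(38−3·280/31)/(212/31)=169/106
row 4: denom=4−1·31/212=817/212; d'=(-66−1·169/106)/(817/212)=-14330/817
back: M4=-14330/817
back: M3=169/106−31/212·-14330/817=3398/817
back: M2=280/31−12/31·3398/817=6064/817
back: M1=-12−1/4·6064/817=-11320/817
M: M0=0, M1=-11320/817, M2=6064/817, M3=3398/817, M4=-14330/817, M5=0
seg 0: a=5, c=M0/2=0, d=(M1−M0)/(6·1)=-5660/2451, b=Δ0−h0·(2M0+M1)/6=3209/2451
seg 1: a=4, c=M1/2=-5660/817, d=(M2−M1)/(6·1)=8692/2451, b=Δ1−h1·(2M1+M2)/6=-13771/2451
seg 2: a=-5, c=M2/2=3032/817, d=(M3−M2)/(6·3)=-31/171, b=Δ2−h2·(2M2+M3)/6=-21655/2451
seg 3: a=-3, c=M3/2=1699/817, d=(M4−M3)/(6·1)=-8864/2451, b=Δ3−h3·(2M3+M4)/6=20924/2451
seg 4: a=4, c=M4/2=-7165/817, d=(M5−M4)/(6·1)=7165/2451, b=Δ4−h4·(2M4+M5)/6=4526/2451
t_q=13/2 → seg 4, τ=1/2; S=4+4526/2451·τ+-7165/817·τ²+7165/2451·τ³=20237/6536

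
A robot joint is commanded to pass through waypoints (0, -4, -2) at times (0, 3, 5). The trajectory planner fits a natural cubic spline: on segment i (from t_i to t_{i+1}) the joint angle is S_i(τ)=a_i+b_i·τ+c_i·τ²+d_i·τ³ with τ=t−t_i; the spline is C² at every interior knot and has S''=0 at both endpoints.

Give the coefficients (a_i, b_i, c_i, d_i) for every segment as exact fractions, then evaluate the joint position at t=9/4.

Δ: Δ0=-4/3, Δ1=1
row 1: diag=10, rhs=14; c'=1/5, d'=7/5
back: M1=7/5
M: M0=0, M1=7/5, M2=0
seg 0: a=0, c=M0/2=0, d=(M1−M0)/(6·3)=7/90, b=Δ0−h0·(2M0+M1)/6=-61/30
seg 1: a=-4, c=M1/2=7/10, d=(M2−M1)/(6·2)=-7/60, b=Δ1−h1·(2M1+M2)/6=1/15
t_q=9/4 → seg 0, τ=9/4; S=0+-61/30·τ+0·τ²+7/90·τ³=-2361/640

  seg 0: a=0 b=-61/30 c=0 d=7/90
  seg 1: a=-4 b=1/15 c=7/10 d=-7/60
S(9/4) = -2361/640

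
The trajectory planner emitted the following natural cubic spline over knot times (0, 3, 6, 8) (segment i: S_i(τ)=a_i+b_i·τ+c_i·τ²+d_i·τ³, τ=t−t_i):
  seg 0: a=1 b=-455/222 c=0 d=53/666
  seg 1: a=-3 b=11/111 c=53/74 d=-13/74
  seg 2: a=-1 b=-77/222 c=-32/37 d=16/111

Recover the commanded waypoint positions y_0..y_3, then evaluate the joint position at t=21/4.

y_0=1 y_1=-3 y_2=-1 y_3=-4
S(21/4) = -5457/4736

y_0 = S_0(0) = a_0 = 1
y_1 = S_1(0) = a_1 = -3
y_2 = S_2(0) = a_2 = -1
y_3 = S_2(2) = -4
t_q=21/4 is in segment 1 (τ=9/4); S_1(τ)=-5457/4736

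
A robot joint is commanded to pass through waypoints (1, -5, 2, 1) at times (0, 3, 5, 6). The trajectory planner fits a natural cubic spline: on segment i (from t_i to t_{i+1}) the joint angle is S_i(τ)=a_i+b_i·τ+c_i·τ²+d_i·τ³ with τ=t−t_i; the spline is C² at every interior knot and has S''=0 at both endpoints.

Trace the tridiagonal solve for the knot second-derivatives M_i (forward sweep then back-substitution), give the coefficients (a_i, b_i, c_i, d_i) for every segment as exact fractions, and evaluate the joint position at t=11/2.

  seg 0: a=1 b=-17/4 c=0 d=1/4
  seg 1: a=-5 b=5/2 c=9/4 d=-7/8
  seg 2: a=2 b=1 c=-3 d=1
S(11/2) = 15/8

Δ: Δ0=-2, Δ1=7/2, Δ2=-1
row 1: diag=10, rhs=33; c'=1/5, d'=33/10
row 2: denom=6−2·1/5=28/5; d'=(-27−2·33/10)/(28/5)=-6
back: M2=-6
back: M1=33/10−1/5·-6=9/2
M: M0=0, M1=9/2, M2=-6, M3=0
seg 0: a=1, c=M0/2=0, d=(M1−M0)/(6·3)=1/4, b=Δ0−h0·(2M0+M1)/6=-17/4
seg 1: a=-5, c=M1/2=9/4, d=(M2−M1)/(6·2)=-7/8, b=Δ1−h1·(2M1+M2)/6=5/2
seg 2: a=2, c=M2/2=-3, d=(M3−M2)/(6·1)=1, b=Δ2−h2·(2M2+M3)/6=1
t_q=11/2 → seg 2, τ=1/2; S=2+1·τ+-3·τ²+1·τ³=15/8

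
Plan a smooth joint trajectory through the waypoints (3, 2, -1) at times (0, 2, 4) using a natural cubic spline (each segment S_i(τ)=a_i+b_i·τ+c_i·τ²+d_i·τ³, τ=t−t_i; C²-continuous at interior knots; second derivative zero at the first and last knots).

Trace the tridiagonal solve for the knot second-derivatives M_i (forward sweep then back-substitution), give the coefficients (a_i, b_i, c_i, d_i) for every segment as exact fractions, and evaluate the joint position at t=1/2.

Δ: Δ0=-1/2, Δ1=-3/2
row 1: diag=8, rhs=-6; c'=1/4, d'=-3/4
back: M1=-3/4
M: M0=0, M1=-3/4, M2=0
seg 0: a=3, c=M0/2=0, d=(M1−M0)/(6·2)=-1/16, b=Δ0−h0·(2M0+M1)/6=-1/4
seg 1: a=2, c=M1/2=-3/8, d=(M2−M1)/(6·2)=1/16, b=Δ1−h1·(2M1+M2)/6=-1
t_q=1/2 → seg 0, τ=1/2; S=3+-1/4·τ+0·τ²+-1/16·τ³=367/128

  seg 0: a=3 b=-1/4 c=0 d=-1/16
  seg 1: a=2 b=-1 c=-3/8 d=1/16
S(1/2) = 367/128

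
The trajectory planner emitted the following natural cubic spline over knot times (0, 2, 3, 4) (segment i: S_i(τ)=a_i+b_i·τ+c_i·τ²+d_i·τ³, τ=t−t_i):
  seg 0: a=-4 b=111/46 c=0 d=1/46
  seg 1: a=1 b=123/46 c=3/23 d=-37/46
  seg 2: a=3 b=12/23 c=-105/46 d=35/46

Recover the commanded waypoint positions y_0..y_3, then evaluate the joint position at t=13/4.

y_0 = S_0(0) = a_0 = -4
y_1 = S_1(0) = a_1 = 1
y_2 = S_2(0) = a_2 = 3
y_3 = S_2(1) = 2
t_q=13/4 is in segment 2 (τ=1/4); S_2(τ)=8831/2944

y_0=-4 y_1=1 y_2=3 y_3=2
S(13/4) = 8831/2944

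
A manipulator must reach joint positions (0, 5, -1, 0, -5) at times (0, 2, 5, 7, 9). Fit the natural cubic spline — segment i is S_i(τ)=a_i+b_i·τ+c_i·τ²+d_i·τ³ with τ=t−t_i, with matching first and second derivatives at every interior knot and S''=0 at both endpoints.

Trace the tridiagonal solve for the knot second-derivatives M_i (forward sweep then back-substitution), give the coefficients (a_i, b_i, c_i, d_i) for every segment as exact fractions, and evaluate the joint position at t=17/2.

  seg 0: a=0 b=160/43 c=0 d=-105/344
  seg 1: a=5 b=5/86 c=-315/172 d=197/516
  seg 2: a=-1 b=-107/172 c=69/43 d=-359/688
  seg 3: a=0 b=-20/43 c=-525/344 d=175/688
S(17/2) = -18015/5504

Δ: Δ0=5/2, Δ1=-2, Δ2=1/2, Δ3=-5/2
row 1: diag=10, rhs=-27; c'=3/10, d'=-27/10
row 2: denom=10−3·3/10=91/10; d'=(15−3·-27/10)/(91/10)=33/13
row 3: denom=8−2·20/91=688/91; d'=(-18−2·33/13)/(688/91)=-525/172
back: M3=-525/172
back: M2=33/13−20/91·-525/172=138/43
back: M1=-27/10−3/10·138/43=-315/86
M: M0=0, M1=-315/86, M2=138/43, M3=-525/172, M4=0
seg 0: a=0, c=M0/2=0, d=(M1−M0)/(6·2)=-105/344, b=Δ0−h0·(2M0+M1)/6=160/43
seg 1: a=5, c=M1/2=-315/172, d=(M2−M1)/(6·3)=197/516, b=Δ1−h1·(2M1+M2)/6=5/86
seg 2: a=-1, c=M2/2=69/43, d=(M3−M2)/(6·2)=-359/688, b=Δ2−h2·(2M2+M3)/6=-107/172
seg 3: a=0, c=M3/2=-525/344, d=(M4−M3)/(6·2)=175/688, b=Δ3−h3·(2M3+M4)/6=-20/43
t_q=17/2 → seg 3, τ=3/2; S=0+-20/43·τ+-525/344·τ²+175/688·τ³=-18015/5504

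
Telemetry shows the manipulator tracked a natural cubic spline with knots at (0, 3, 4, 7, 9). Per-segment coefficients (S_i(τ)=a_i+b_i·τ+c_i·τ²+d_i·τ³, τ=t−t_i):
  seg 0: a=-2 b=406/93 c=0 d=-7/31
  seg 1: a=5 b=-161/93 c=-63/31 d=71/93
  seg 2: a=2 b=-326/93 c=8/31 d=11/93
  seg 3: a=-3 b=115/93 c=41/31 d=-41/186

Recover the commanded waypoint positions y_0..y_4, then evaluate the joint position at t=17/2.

y_0 = S_0(0) = a_0 = -2
y_1 = S_1(0) = a_1 = 5
y_2 = S_2(0) = a_2 = 2
y_3 = S_3(0) = a_3 = -3
y_4 = S_3(2) = 3
t_q=17/2 is in segment 3 (τ=3/2); S_3(τ)=539/496

y_0=-2 y_1=5 y_2=2 y_3=-3 y_4=3
S(17/2) = 539/496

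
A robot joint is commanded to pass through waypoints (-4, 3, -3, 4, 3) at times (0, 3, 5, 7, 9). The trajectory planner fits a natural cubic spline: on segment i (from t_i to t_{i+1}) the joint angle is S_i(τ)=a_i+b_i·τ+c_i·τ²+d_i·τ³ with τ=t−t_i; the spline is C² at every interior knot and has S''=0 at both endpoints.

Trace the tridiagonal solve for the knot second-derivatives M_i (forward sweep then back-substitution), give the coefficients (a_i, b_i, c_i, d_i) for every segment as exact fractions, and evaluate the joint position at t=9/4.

Δ: Δ0=7/3, Δ1=-3, Δ2=7/2, Δ3=-1/2
row 1: diag=10, rhs=-32; c'=1/5, d'=-16/5
row 2: denom=8−2·1/5=38/5; d'=(39−2·-16/5)/(38/5)=227/38
row 3: denom=8−2·5/19=142/19; d'=(-24−2·227/38)/(142/19)=-683/142
back: M3=-683/142
back: M2=227/38−5/19·-683/142=514/71
back: M1=-16/5−1/5·514/71=-330/71
M: M0=0, M1=-330/71, M2=514/71, M3=-683/142, M4=0
seg 0: a=-4, c=M0/2=0, d=(M1−M0)/(6·3)=-55/213, b=Δ0−h0·(2M0+M1)/6=992/213
seg 1: a=3, c=M1/2=-165/71, d=(M2−M1)/(6·2)=211/213, b=Δ1−h1·(2M1+M2)/6=-493/213
seg 2: a=-3, c=M2/2=257/71, d=(M3−M2)/(6·2)=-1711/1704, b=Δ2−h2·(2M2+M3)/6=59/213
seg 3: a=4, c=M3/2=-683/284, d=(M4−M3)/(6·2)=683/1704, b=Δ3−h3·(2M3+M4)/6=1153/426
t_q=9/4 → seg 0, τ=9/4; S=-4+992/213·τ+0·τ²+-55/213·τ³=16075/4544

  seg 0: a=-4 b=992/213 c=0 d=-55/213
  seg 1: a=3 b=-493/213 c=-165/71 d=211/213
  seg 2: a=-3 b=59/213 c=257/71 d=-1711/1704
  seg 3: a=4 b=1153/426 c=-683/284 d=683/1704
S(9/4) = 16075/4544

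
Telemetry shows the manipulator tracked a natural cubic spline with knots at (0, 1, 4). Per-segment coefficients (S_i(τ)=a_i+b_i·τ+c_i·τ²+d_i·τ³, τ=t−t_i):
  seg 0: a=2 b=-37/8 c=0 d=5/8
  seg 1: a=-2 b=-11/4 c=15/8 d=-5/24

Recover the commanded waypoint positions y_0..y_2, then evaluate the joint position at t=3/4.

y_0 = S_0(0) = a_0 = 2
y_1 = S_1(0) = a_1 = -2
y_2 = S_1(3) = 1
t_q=3/4 is in segment 0 (τ=3/4); S_0(τ)=-617/512

y_0=2 y_1=-2 y_2=1
S(3/4) = -617/512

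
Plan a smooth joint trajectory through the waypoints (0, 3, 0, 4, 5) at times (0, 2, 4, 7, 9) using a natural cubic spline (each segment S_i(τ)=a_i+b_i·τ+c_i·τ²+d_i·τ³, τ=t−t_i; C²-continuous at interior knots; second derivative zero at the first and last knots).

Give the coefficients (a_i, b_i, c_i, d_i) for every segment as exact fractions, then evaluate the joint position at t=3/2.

  seg 0: a=0 b=319/129 c=0 d=-251/1032
  seg 1: a=3 b=-115/258 c=-251/172 d=481/1032
  seg 2: a=0 b=-89/129 c=115/86 d=-19/86
  seg 3: a=4 b=353/258 c=-28/43 d=14/129
S(3/2) = 7949/2752

Δ: Δ0=3/2, Δ1=-3/2, Δ2=4/3, Δ3=1/2
row 1: diag=8, rhs=-18; c'=1/4, d'=-9/4
row 2: denom=10−2·1/4=19/2; d'=(17−2·-9/4)/(19/2)=43/19
row 3: denom=10−3·6/19=172/19; d'=(-5−3·43/19)/(172/19)=-56/43
back: M3=-56/43
back: M2=43/19−6/19·-56/43=115/43
back: M1=-9/4−1/4·115/43=-251/86
M: M0=0, M1=-251/86, M2=115/43, M3=-56/43, M4=0
seg 0: a=0, c=M0/2=0, d=(M1−M0)/(6·2)=-251/1032, b=Δ0−h0·(2M0+M1)/6=319/129
seg 1: a=3, c=M1/2=-251/172, d=(M2−M1)/(6·2)=481/1032, b=Δ1−h1·(2M1+M2)/6=-115/258
seg 2: a=0, c=M2/2=115/86, d=(M3−M2)/(6·3)=-19/86, b=Δ2−h2·(2M2+M3)/6=-89/129
seg 3: a=4, c=M3/2=-28/43, d=(M4−M3)/(6·2)=14/129, b=Δ3−h3·(2M3+M4)/6=353/258
t_q=3/2 → seg 0, τ=3/2; S=0+319/129·τ+0·τ²+-251/1032·τ³=7949/2752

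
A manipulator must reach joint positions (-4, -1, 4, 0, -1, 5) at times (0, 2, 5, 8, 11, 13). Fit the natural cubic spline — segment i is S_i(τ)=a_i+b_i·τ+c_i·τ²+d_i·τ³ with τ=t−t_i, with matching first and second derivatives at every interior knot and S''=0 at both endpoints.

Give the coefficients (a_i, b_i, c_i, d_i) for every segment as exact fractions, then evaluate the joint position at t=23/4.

Δ: Δ0=3/2, Δ1=5/3, Δ2=-4/3, Δ3=-1/3, Δ4=3
row 1: diag=10, rhs=1; c'=3/10, d'=1/10
row 2: denom=12−3·3/10=111/10; d'=(-18−3·1/10)/(111/10)=-61/37
row 3: denom=12−3·10/37=414/37; d'=(6−3·-61/37)/(414/37)=45/46
row 4: denom=10−3·37/138=423/46; d'=(20−3·45/46)/(423/46)=785/423
back: M4=785/423
back: M3=45/46−37/138·785/423=610/1269
back: M2=-61/37−10/37·610/1269=-2257/1269
back: M1=1/10−3/10·-2257/1269=268/423
M: M0=0, M1=268/423, M2=-2257/1269, M3=610/1269, M4=785/423, M5=0
seg 0: a=-4, c=M0/2=0, d=(M1−M0)/(6·2)=67/1269, b=Δ0−h0·(2M0+M1)/6=3271/2538
seg 1: a=-1, c=M1/2=134/423, d=(M2−M1)/(6·3)=-3061/22842, b=Δ1−h1·(2M1+M2)/6=4879/2538
seg 2: a=4, c=M2/2=-2257/2538, d=(M3−M2)/(6·3)=61/486, b=Δ2−h2·(2M2+M3)/6=260/1269
seg 3: a=0, c=M3/2=305/1269, d=(M4−M3)/(6·3)=1745/22842, b=Δ3−h3·(2M3+M4)/6=-4421/2538
seg 4: a=-1, c=M4/2=785/846, d=(M5−M4)/(6·2)=-785/5076, b=Δ4−h4·(2M4+M5)/6=2237/1269
t_q=23/4 → seg 2, τ=3/4; S=4+260/1269·τ+-2257/2538·τ²+61/486·τ³=66893/18048

  seg 0: a=-4 b=3271/2538 c=0 d=67/1269
  seg 1: a=-1 b=4879/2538 c=134/423 d=-3061/22842
  seg 2: a=4 b=260/1269 c=-2257/2538 d=61/486
  seg 3: a=0 b=-4421/2538 c=305/1269 d=1745/22842
  seg 4: a=-1 b=2237/1269 c=785/846 d=-785/5076
S(23/4) = 66893/18048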